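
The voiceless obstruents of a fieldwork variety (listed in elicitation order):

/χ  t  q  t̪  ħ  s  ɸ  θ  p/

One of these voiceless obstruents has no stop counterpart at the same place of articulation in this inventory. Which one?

/ħ/

Bilabial: /p/ ~ /ɸ/
Dental: /t̪/ ~ /θ/
Alveolar: /t/ ~ /s/
Uvular: /q/ ~ /χ/
Pharyngeal: only /ħ/ (fricative); no stop partner.
So /ħ/ is the unpaired segment.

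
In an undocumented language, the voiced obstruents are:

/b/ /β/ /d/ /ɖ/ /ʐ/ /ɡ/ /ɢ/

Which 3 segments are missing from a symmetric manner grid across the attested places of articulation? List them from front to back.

place of articulation  stop      fricative
bilabial          b         β       
alveolar          d         —       
retroflex         ɖ         ʐ       
velar             ɡ         —       
uvular            ɢ         —       
Gaps, from front to back: alveolar lacks fricative (/z/); velar lacks fricative (/ɣ/); uvular lacks fricative (/ʁ/).

/z/, /ɣ/, /ʁ/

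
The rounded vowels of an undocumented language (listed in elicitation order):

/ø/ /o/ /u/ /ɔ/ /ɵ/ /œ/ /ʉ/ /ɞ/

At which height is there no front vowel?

Front: /ø/ (high-mid), /œ/ (low-mid).
Central: /ʉ/ (high), /ɵ/ (high-mid), /ɞ/ (low-mid).
Back: /u/ (high), /o/ (high-mid), /ɔ/ (low-mid).
Every height has a front member except high, where /y/ would be expected.

high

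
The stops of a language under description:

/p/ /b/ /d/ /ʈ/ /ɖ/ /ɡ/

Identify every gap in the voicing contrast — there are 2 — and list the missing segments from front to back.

Voiceless: /p/ (bilabial), /ʈ/ (retroflex).
Voiced: /b/ (bilabial), /d/ (alveolar), /ɖ/ (retroflex), /ɡ/ (velar).
Gaps, from front to back: alveolar lacks voiceless (/t/); velar lacks voiceless (/k/).

/t/, /k/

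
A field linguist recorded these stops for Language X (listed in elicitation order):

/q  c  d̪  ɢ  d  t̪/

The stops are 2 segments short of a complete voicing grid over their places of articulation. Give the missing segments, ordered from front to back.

/t/, /ɟ/

Voiceless: /t̪/ (dental), /c/ (palatal), /q/ (uvular).
Voiced: /d̪/ (dental), /d/ (alveolar), /ɢ/ (uvular).
Gaps, from front to back: alveolar lacks voiceless (/t/); palatal lacks voiced (/ɟ/).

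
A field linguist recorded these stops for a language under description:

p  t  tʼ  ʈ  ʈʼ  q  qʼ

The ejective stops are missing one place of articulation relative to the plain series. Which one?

bilabial

place of articulation  plain     ejective
bilabial          p         —       
alveolar          t         tʼ      
retroflex         ʈ         ʈʼ      
uvular            q         qʼ      
Every place of articulation has an ejective member except bilabial, where /pʼ/ would be expected.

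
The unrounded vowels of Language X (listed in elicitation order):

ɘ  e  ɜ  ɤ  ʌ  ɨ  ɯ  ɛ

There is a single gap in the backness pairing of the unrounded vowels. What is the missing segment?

Front: /e/ (high-mid), /ɛ/ (low-mid).
Central: /ɨ/ (high), /ɘ/ (high-mid), /ɜ/ (low-mid).
Back: /ɯ/ (high), /ɤ/ (high-mid), /ʌ/ (low-mid).
The high row has no front member, so the gap is the high front unrounded vowel /i/.

/i/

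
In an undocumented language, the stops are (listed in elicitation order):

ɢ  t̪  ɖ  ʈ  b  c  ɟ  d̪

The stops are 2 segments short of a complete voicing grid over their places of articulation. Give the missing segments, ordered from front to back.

bilabial: voiceless —, voiced /b/.
dental: voiceless /t̪/, voiced /d̪/.
retroflex: voiceless /ʈ/, voiced /ɖ/.
palatal: voiceless /c/, voiced /ɟ/.
uvular: voiceless —, voiced /ɢ/.
Gaps, from front to back: bilabial lacks voiceless (/p/); uvular lacks voiceless (/q/).

/p/, /q/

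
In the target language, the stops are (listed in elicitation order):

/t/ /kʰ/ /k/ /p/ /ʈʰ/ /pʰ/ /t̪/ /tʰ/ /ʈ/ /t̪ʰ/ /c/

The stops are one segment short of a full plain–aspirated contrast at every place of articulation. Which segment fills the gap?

place of articulation  plain     aspirated
bilabial          p         pʰ      
dental            t̪        t̪ʰ     
alveolar          t         tʰ      
retroflex         ʈ         ʈʰ      
palatal           c         —       
velar             k         kʰ      
The palatal row has no aspirated member, so the gap is the aspirated palatal stop /cʰ/.

/cʰ/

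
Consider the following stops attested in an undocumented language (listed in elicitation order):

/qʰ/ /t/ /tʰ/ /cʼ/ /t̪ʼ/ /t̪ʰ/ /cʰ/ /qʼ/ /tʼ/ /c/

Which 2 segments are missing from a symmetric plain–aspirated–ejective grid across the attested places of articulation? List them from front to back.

/t̪/, /q/

dental: plain —, aspirated /t̪ʰ/, ejective /t̪ʼ/.
alveolar: plain /t/, aspirated /tʰ/, ejective /tʼ/.
palatal: plain /c/, aspirated /cʰ/, ejective /cʼ/.
uvular: plain —, aspirated /qʰ/, ejective /qʼ/.
Gaps, from front to back: dental lacks plain (/t̪/); uvular lacks plain (/q/).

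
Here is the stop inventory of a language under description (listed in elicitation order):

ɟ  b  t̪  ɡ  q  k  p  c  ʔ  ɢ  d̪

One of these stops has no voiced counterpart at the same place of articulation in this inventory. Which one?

Bilabial: /p/ ~ /b/
Dental: /t̪/ ~ /d̪/
Palatal: /c/ ~ /ɟ/
Velar: /k/ ~ /ɡ/
Uvular: /q/ ~ /ɢ/
Glottal: only /ʔ/ (voiceless); no voiced partner.
So /ʔ/ is the unpaired segment.

/ʔ/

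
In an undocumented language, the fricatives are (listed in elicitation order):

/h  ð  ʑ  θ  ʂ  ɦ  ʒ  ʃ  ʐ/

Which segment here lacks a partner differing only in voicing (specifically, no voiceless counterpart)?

/ʑ/

Dental: /θ/ ~ /ð/
Postalveolar: /ʃ/ ~ /ʒ/
Retroflex: /ʂ/ ~ /ʐ/
Glottal: /h/ ~ /ɦ/
Alveolo-palatal: only /ʑ/ (voiced); no voiceless partner.
So /ʑ/ is the unpaired segment.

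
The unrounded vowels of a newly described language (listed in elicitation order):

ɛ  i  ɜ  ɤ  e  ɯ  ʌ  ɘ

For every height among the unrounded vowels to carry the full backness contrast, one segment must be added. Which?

/ɨ/

height            front     central   back    
high              i         —         ɯ       
high-mid          e         ɘ         ɤ       
low-mid           ɛ         ɜ         ʌ       
The high row has no central member, so the gap is the high central unrounded vowel /ɨ/.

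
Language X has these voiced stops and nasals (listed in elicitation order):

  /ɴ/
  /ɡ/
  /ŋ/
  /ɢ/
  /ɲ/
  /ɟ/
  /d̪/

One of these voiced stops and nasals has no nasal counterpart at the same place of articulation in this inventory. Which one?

Palatal: /ɟ/ ~ /ɲ/
Velar: /ɡ/ ~ /ŋ/
Uvular: /ɢ/ ~ /ɴ/
Dental: only /d̪/ (oral stop); no nasal partner.
So /d̪/ is the unpaired segment.

/d̪/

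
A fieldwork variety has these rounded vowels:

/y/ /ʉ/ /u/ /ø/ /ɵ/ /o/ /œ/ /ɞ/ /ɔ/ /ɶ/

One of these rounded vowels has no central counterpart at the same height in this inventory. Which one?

/ɶ/

High: /y/ ~ /ʉ/ ~ /u/
High-mid: /ø/ ~ /ɵ/ ~ /o/
Low-mid: /œ/ ~ /ɞ/ ~ /ɔ/
Low: only /ɶ/ (front); no central partner.
So /ɶ/ is the unpaired segment.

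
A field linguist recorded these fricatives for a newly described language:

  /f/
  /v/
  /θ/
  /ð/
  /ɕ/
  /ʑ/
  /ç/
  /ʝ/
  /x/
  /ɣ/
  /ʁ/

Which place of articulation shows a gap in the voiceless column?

uvular

labiodental: voiceless /f/, voiced /v/.
dental: voiceless /θ/, voiced /ð/.
alveolo-palatal: voiceless /ɕ/, voiced /ʑ/.
palatal: voiceless /ç/, voiced /ʝ/.
velar: voiceless /x/, voiced /ɣ/.
uvular: voiceless —, voiced /ʁ/.
Every place of articulation has a voiceless member except uvular, where /χ/ would be expected.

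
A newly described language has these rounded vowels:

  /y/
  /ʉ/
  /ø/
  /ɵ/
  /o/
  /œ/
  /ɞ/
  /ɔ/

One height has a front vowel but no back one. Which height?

high

Front: /y/ (high), /ø/ (high-mid), /œ/ (low-mid).
Central: /ʉ/ (high), /ɵ/ (high-mid), /ɞ/ (low-mid).
Back: /o/ (high-mid), /ɔ/ (low-mid).
Every height has a back member except high, where /u/ would be expected.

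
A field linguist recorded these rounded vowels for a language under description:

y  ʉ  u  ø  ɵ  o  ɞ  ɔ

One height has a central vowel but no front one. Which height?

low-mid

high: front /y/, central /ʉ/, back /u/.
high-mid: front /ø/, central /ɵ/, back /o/.
low-mid: front —, central /ɞ/, back /ɔ/.
Every height has a front member except low-mid, where /œ/ would be expected.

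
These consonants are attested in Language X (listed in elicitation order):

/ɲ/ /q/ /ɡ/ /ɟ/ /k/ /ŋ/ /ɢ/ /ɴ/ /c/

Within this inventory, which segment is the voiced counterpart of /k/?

/k/ is a voiceless velar stop.
The voiced counterpart is a voiced velar stop — in this inventory, /ɡ/.

/ɡ/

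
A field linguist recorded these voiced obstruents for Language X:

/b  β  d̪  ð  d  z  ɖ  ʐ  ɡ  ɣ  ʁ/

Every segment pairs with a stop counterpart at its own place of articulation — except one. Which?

Bilabial: /b/ ~ /β/
Dental: /d̪/ ~ /ð/
Alveolar: /d/ ~ /z/
Retroflex: /ɖ/ ~ /ʐ/
Velar: /ɡ/ ~ /ɣ/
Uvular: only /ʁ/ (fricative); no stop partner.
So /ʁ/ is the unpaired segment.

/ʁ/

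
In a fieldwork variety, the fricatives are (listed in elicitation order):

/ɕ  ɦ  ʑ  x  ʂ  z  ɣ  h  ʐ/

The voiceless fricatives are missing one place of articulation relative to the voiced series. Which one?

alveolar

alveolar: voiceless —, voiced /z/.
retroflex: voiceless /ʂ/, voiced /ʐ/.
alveolo-palatal: voiceless /ɕ/, voiced /ʑ/.
velar: voiceless /x/, voiced /ɣ/.
glottal: voiceless /h/, voiced /ɦ/.
Every place of articulation has a voiceless member except alveolar, where /s/ would be expected.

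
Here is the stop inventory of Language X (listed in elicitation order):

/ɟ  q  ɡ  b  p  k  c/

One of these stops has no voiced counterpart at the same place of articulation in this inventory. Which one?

/q/

Bilabial: /p/ ~ /b/
Palatal: /c/ ~ /ɟ/
Velar: /k/ ~ /ɡ/
Uvular: only /q/ (voiceless); no voiced partner.
So /q/ is the unpaired segment.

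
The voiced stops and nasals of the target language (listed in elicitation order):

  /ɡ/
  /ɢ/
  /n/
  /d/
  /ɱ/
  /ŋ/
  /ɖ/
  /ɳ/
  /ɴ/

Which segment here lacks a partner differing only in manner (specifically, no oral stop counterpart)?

/ɱ/

Alveolar: /d/ ~ /n/
Retroflex: /ɖ/ ~ /ɳ/
Velar: /ɡ/ ~ /ŋ/
Uvular: /ɢ/ ~ /ɴ/
Labiodental: only /ɱ/ (nasal); no oral stop partner.
So /ɱ/ is the unpaired segment.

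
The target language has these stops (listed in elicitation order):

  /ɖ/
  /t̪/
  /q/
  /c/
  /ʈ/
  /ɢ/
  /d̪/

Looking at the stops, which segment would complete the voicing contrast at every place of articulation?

place of articulation  voiceless  voiced  
dental            t̪        d̪      
retroflex         ʈ         ɖ       
palatal           c         —       
uvular            q         ɢ       
The palatal row has no voiced member, so the gap is the voiced palatal stop /ɟ/.

/ɟ/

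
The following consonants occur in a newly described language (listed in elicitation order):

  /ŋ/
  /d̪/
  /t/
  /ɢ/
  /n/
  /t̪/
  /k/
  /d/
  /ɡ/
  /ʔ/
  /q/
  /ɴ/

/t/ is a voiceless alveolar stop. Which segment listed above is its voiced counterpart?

/d/

The voiced counterpart is a voiced alveolar stop — in this inventory, /d/.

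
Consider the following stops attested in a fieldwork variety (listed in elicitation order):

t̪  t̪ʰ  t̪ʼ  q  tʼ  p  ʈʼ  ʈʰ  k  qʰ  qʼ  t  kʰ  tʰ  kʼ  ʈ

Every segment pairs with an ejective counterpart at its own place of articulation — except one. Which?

/p/

Dental: /t̪/ ~ /t̪ʰ/ ~ /t̪ʼ/
Alveolar: /t/ ~ /tʰ/ ~ /tʼ/
Retroflex: /ʈ/ ~ /ʈʰ/ ~ /ʈʼ/
Velar: /k/ ~ /kʰ/ ~ /kʼ/
Uvular: /q/ ~ /qʰ/ ~ /qʼ/
Bilabial: only /p/ (plain); no ejective partner.
So /p/ is the unpaired segment.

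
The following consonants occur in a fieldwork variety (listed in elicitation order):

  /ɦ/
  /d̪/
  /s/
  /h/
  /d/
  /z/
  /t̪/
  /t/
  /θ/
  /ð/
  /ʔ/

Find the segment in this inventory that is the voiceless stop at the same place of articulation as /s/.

/s/ is a voiceless alveolar fricative.
The voiceless stop at the same place is a voiceless alveolar stop — in this inventory, /t/.

/t/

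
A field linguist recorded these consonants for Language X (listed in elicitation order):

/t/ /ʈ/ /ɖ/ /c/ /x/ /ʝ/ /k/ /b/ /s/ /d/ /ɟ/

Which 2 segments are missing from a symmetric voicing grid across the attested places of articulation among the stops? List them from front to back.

/p/, /ɡ/

bilabial: voiceless —, voiced /b/.
alveolar: voiceless /t/, voiced /d/.
retroflex: voiceless /ʈ/, voiced /ɖ/.
palatal: voiceless /c/, voiced /ɟ/.
velar: voiceless /k/, voiced —.
Gaps, from front to back: bilabial lacks voiceless (/p/); velar lacks voiced (/ɡ/).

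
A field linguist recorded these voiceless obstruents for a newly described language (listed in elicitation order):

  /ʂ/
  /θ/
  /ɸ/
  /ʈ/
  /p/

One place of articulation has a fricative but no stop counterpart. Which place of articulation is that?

dental

Stop: /p/ (bilabial), /ʈ/ (retroflex).
Fricative: /ɸ/ (bilabial), /θ/ (dental), /ʂ/ (retroflex).
Every place of articulation has a stop member except dental, where /t̪/ would be expected.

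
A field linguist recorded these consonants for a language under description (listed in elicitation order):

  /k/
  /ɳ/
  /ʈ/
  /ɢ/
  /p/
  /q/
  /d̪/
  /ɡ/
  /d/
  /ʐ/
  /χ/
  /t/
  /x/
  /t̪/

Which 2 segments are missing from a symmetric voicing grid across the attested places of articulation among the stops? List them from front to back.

Voiceless: /p/ (bilabial), /t̪/ (dental), /t/ (alveolar), /ʈ/ (retroflex), /k/ (velar), /q/ (uvular).
Voiced: /d̪/ (dental), /d/ (alveolar), /ɡ/ (velar), /ɢ/ (uvular).
Gaps, from front to back: bilabial lacks voiced (/b/); retroflex lacks voiced (/ɖ/).

/b/, /ɖ/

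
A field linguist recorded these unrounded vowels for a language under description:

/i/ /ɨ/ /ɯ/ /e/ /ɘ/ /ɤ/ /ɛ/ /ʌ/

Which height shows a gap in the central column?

high: front /i/, central /ɨ/, back /ɯ/.
high-mid: front /e/, central /ɘ/, back /ɤ/.
low-mid: front /ɛ/, central —, back /ʌ/.
Every height has a central member except low-mid, where /ɜ/ would be expected.

low-mid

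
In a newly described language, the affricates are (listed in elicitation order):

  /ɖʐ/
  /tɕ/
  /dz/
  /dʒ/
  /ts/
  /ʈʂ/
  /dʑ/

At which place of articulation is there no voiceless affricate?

place of articulation  voiceless  voiced  
alveolar          ts        dz      
postalveolar      —         dʒ      
retroflex         ʈʂ        ɖʐ      
alveolo-palatal   tɕ        dʑ      
Every place of articulation has a voiceless member except postalveolar, where /tʃ/ would be expected.

postalveolar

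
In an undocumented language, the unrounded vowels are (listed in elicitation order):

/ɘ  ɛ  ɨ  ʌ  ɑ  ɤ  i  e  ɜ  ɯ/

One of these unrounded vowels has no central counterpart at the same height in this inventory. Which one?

High: /i/ ~ /ɨ/ ~ /ɯ/
High-mid: /e/ ~ /ɘ/ ~ /ɤ/
Low-mid: /ɛ/ ~ /ɜ/ ~ /ʌ/
Low: only /ɑ/ (back); no central partner.
So /ɑ/ is the unpaired segment.

/ɑ/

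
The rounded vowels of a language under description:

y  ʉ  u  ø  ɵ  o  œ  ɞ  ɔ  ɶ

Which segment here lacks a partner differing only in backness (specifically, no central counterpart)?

/ɶ/

High: /y/ ~ /ʉ/ ~ /u/
High-mid: /ø/ ~ /ɵ/ ~ /o/
Low-mid: /œ/ ~ /ɞ/ ~ /ɔ/
Low: only /ɶ/ (front); no central partner.
So /ɶ/ is the unpaired segment.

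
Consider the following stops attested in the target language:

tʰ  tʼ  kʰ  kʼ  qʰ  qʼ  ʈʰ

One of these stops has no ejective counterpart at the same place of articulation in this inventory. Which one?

Alveolar: /tʰ/ ~ /tʼ/
Velar: /kʰ/ ~ /kʼ/
Uvular: /qʰ/ ~ /qʼ/
Retroflex: only /ʈʰ/ (aspirated); no ejective partner.
So /ʈʰ/ is the unpaired segment.

/ʈʰ/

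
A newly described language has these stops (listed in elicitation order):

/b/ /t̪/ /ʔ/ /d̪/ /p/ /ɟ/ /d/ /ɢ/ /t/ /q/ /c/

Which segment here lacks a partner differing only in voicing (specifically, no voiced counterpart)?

/ʔ/

Bilabial: /p/ ~ /b/
Dental: /t̪/ ~ /d̪/
Alveolar: /t/ ~ /d/
Palatal: /c/ ~ /ɟ/
Uvular: /q/ ~ /ɢ/
Glottal: only /ʔ/ (voiceless); no voiced partner.
So /ʔ/ is the unpaired segment.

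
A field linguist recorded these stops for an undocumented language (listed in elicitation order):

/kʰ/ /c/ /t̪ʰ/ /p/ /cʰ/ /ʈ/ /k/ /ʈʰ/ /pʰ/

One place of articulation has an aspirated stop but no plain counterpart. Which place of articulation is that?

dental

Plain: /p/ (bilabial), /ʈ/ (retroflex), /c/ (palatal), /k/ (velar).
Aspirated: /pʰ/ (bilabial), /t̪ʰ/ (dental), /ʈʰ/ (retroflex), /cʰ/ (palatal), /kʰ/ (velar).
Every place of articulation has a plain member except dental, where /t̪/ would be expected.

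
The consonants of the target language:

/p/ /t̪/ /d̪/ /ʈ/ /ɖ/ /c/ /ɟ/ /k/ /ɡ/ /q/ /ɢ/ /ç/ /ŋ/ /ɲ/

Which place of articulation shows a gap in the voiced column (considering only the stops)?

bilabial: voiceless /p/, voiced —.
dental: voiceless /t̪/, voiced /d̪/.
retroflex: voiceless /ʈ/, voiced /ɖ/.
palatal: voiceless /c/, voiced /ɟ/.
velar: voiceless /k/, voiced /ɡ/.
uvular: voiceless /q/, voiced /ɢ/.
Every place of articulation has a voiced member except bilabial, where /b/ would be expected.

bilabial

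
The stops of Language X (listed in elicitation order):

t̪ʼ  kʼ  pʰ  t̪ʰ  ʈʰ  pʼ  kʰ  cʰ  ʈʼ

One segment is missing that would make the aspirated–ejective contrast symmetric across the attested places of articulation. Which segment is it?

/cʼ/

Aspirated: /pʰ/ (bilabial), /t̪ʰ/ (dental), /ʈʰ/ (retroflex), /cʰ/ (palatal), /kʰ/ (velar).
Ejective: /pʼ/ (bilabial), /t̪ʼ/ (dental), /ʈʼ/ (retroflex), /kʼ/ (velar).
The palatal row has no ejective member, so the gap is the ejective palatal stop /cʼ/.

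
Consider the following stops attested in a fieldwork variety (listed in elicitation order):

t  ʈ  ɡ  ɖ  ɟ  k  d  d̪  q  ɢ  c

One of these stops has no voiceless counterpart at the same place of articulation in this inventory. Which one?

Alveolar: /t/ ~ /d/
Retroflex: /ʈ/ ~ /ɖ/
Palatal: /c/ ~ /ɟ/
Velar: /k/ ~ /ɡ/
Uvular: /q/ ~ /ɢ/
Dental: only /d̪/ (voiced); no voiceless partner.
So /d̪/ is the unpaired segment.

/d̪/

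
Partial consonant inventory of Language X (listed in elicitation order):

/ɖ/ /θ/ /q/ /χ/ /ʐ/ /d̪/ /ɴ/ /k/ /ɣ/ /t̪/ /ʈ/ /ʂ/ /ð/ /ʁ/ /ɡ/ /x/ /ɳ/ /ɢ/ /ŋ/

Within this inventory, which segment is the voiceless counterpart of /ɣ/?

/ɣ/ is a voiced velar fricative.
The voiceless counterpart is a voiceless velar fricative — in this inventory, /x/.

/x/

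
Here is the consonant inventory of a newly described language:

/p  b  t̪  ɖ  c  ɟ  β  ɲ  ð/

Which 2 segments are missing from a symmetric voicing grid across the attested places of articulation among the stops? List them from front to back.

place of articulation  voiceless  voiced  
bilabial          p         b       
dental            t̪        —       
retroflex         —         ɖ       
palatal           c         ɟ       
Gaps, from front to back: dental lacks voiced (/d̪/); retroflex lacks voiceless (/ʈ/).

/d̪/, /ʈ/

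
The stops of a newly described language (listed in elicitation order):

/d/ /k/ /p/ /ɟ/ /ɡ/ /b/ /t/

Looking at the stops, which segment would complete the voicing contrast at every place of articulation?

Voiceless: /p/ (bilabial), /t/ (alveolar), /k/ (velar).
Voiced: /b/ (bilabial), /d/ (alveolar), /ɟ/ (palatal), /ɡ/ (velar).
The palatal row has no voiceless member, so the gap is the voiceless palatal stop /c/.

/c/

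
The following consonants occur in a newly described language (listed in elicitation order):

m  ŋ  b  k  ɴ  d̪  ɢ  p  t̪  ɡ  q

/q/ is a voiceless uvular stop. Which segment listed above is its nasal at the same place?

/ɴ/

The nasal at the same place is an uvular nasal — in this inventory, /ɴ/.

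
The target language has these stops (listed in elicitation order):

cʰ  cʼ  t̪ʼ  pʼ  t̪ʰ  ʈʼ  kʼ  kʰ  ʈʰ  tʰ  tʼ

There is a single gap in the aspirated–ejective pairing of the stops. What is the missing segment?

/pʰ/

bilabial: aspirated —, ejective /pʼ/.
dental: aspirated /t̪ʰ/, ejective /t̪ʼ/.
alveolar: aspirated /tʰ/, ejective /tʼ/.
retroflex: aspirated /ʈʰ/, ejective /ʈʼ/.
palatal: aspirated /cʰ/, ejective /cʼ/.
velar: aspirated /kʰ/, ejective /kʼ/.
The bilabial row has no aspirated member, so the gap is the aspirated bilabial stop /pʰ/.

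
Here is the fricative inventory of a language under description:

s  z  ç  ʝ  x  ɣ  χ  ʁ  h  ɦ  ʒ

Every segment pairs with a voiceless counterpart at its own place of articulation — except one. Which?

Alveolar: /s/ ~ /z/
Palatal: /ç/ ~ /ʝ/
Velar: /x/ ~ /ɣ/
Uvular: /χ/ ~ /ʁ/
Glottal: /h/ ~ /ɦ/
Postalveolar: only /ʒ/ (voiced); no voiceless partner.
So /ʒ/ is the unpaired segment.

/ʒ/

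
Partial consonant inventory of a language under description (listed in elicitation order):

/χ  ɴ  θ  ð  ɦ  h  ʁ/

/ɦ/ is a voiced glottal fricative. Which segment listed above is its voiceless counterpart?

The voiceless counterpart is a voiceless glottal fricative — in this inventory, /h/.

/h/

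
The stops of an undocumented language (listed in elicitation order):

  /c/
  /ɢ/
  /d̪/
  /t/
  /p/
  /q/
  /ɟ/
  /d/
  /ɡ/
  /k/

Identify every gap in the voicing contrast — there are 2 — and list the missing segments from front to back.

/b/, /t̪/

place of articulation  voiceless  voiced  
bilabial          p         —       
dental            —         d̪      
alveolar          t         d       
palatal           c         ɟ       
velar             k         ɡ       
uvular            q         ɢ       
Gaps, from front to back: bilabial lacks voiced (/b/); dental lacks voiceless (/t̪/).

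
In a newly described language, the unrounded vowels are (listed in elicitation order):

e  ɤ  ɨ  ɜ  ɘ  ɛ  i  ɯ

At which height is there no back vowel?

high: front /i/, central /ɨ/, back /ɯ/.
high-mid: front /e/, central /ɘ/, back /ɤ/.
low-mid: front /ɛ/, central /ɜ/, back —.
Every height has a back member except low-mid, where /ʌ/ would be expected.

low-mid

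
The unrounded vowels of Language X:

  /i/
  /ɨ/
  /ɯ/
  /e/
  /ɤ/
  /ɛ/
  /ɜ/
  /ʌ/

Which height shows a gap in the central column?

height            front     central   back    
high              i         ɨ         ɯ       
high-mid          e         —         ɤ       
low-mid           ɛ         ɜ         ʌ       
Every height has a central member except high-mid, where /ɘ/ would be expected.

high-mid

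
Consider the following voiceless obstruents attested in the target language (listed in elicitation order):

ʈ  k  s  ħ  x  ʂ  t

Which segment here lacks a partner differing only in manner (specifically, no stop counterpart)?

/ħ/

Alveolar: /t/ ~ /s/
Retroflex: /ʈ/ ~ /ʂ/
Velar: /k/ ~ /x/
Pharyngeal: only /ħ/ (fricative); no stop partner.
So /ħ/ is the unpaired segment.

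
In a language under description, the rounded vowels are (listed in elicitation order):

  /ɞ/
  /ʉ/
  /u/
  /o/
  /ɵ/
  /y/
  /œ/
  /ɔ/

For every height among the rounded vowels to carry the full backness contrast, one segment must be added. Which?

/ø/

Front: /y/ (high), /œ/ (low-mid).
Central: /ʉ/ (high), /ɵ/ (high-mid), /ɞ/ (low-mid).
Back: /u/ (high), /o/ (high-mid), /ɔ/ (low-mid).
The high-mid row has no front member, so the gap is the high-mid front rounded vowel /ø/.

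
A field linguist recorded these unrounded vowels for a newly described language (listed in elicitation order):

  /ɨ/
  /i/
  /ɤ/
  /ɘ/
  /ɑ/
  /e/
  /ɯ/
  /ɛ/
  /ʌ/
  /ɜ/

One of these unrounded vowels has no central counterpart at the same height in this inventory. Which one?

High: /i/ ~ /ɨ/ ~ /ɯ/
High-mid: /e/ ~ /ɘ/ ~ /ɤ/
Low-mid: /ɛ/ ~ /ɜ/ ~ /ʌ/
Low: only /ɑ/ (back); no central partner.
So /ɑ/ is the unpaired segment.

/ɑ/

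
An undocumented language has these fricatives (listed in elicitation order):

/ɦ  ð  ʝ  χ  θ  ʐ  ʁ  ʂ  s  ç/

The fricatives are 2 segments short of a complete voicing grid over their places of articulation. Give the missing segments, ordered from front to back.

/z/, /h/

dental: voiceless /θ/, voiced /ð/.
alveolar: voiceless /s/, voiced —.
retroflex: voiceless /ʂ/, voiced /ʐ/.
palatal: voiceless /ç/, voiced /ʝ/.
uvular: voiceless /χ/, voiced /ʁ/.
glottal: voiceless —, voiced /ɦ/.
Gaps, from front to back: alveolar lacks voiced (/z/); glottal lacks voiceless (/h/).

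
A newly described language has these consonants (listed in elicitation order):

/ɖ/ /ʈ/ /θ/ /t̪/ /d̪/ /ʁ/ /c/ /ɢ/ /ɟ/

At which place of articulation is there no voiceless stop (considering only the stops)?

uvular

dental: voiceless /t̪/, voiced /d̪/.
retroflex: voiceless /ʈ/, voiced /ɖ/.
palatal: voiceless /c/, voiced /ɟ/.
uvular: voiceless —, voiced /ɢ/.
Every place of articulation has a voiceless member except uvular, where /q/ would be expected.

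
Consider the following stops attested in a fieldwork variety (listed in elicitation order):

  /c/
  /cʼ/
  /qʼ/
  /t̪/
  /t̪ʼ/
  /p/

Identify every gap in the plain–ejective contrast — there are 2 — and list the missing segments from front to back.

bilabial: plain /p/, ejective —.
dental: plain /t̪/, ejective /t̪ʼ/.
palatal: plain /c/, ejective /cʼ/.
uvular: plain —, ejective /qʼ/.
Gaps, from front to back: bilabial lacks ejective (/pʼ/); uvular lacks plain (/q/).

/pʼ/, /q/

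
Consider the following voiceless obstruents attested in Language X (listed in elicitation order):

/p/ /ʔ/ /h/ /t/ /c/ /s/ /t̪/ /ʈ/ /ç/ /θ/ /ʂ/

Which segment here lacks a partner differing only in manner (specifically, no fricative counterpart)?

Dental: /t̪/ ~ /θ/
Alveolar: /t/ ~ /s/
Retroflex: /ʈ/ ~ /ʂ/
Palatal: /c/ ~ /ç/
Glottal: /ʔ/ ~ /h/
Bilabial: only /p/ (stop); no fricative partner.
So /p/ is the unpaired segment.

/p/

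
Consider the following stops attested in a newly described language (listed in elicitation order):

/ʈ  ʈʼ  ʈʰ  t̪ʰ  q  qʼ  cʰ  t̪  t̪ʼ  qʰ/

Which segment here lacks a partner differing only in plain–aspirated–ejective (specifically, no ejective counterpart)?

Dental: /t̪/ ~ /t̪ʰ/ ~ /t̪ʼ/
Retroflex: /ʈ/ ~ /ʈʰ/ ~ /ʈʼ/
Uvular: /q/ ~ /qʰ/ ~ /qʼ/
Palatal: only /cʰ/ (aspirated); no ejective partner.
So /cʰ/ is the unpaired segment.

/cʰ/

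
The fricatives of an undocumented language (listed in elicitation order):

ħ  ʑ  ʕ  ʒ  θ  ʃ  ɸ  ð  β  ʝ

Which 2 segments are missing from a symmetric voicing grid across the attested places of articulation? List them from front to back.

bilabial: voiceless /ɸ/, voiced /β/.
dental: voiceless /θ/, voiced /ð/.
postalveolar: voiceless /ʃ/, voiced /ʒ/.
alveolo-palatal: voiceless —, voiced /ʑ/.
palatal: voiceless —, voiced /ʝ/.
pharyngeal: voiceless /ħ/, voiced /ʕ/.
Gaps, from front to back: alveolo-palatal lacks voiceless (/ɕ/); palatal lacks voiceless (/ç/).

/ɕ/, /ç/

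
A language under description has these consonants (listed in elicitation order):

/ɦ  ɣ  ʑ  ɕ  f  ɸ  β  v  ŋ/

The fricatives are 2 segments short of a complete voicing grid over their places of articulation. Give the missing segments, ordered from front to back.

bilabial: voiceless /ɸ/, voiced /β/.
labiodental: voiceless /f/, voiced /v/.
alveolo-palatal: voiceless /ɕ/, voiced /ʑ/.
velar: voiceless —, voiced /ɣ/.
glottal: voiceless —, voiced /ɦ/.
Gaps, from front to back: velar lacks voiceless (/x/); glottal lacks voiceless (/h/).

/x/, /h/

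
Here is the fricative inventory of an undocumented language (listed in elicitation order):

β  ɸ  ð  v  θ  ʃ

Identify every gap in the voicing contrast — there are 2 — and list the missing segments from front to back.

Voiceless: /ɸ/ (bilabial), /θ/ (dental), /ʃ/ (postalveolar).
Voiced: /β/ (bilabial), /v/ (labiodental), /ð/ (dental).
Gaps, from front to back: labiodental lacks voiceless (/f/); postalveolar lacks voiced (/ʒ/).

/f/, /ʒ/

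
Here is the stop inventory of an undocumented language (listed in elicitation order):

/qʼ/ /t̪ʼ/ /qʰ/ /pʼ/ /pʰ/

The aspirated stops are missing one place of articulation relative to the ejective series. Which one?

place of articulation  aspirated  ejective
bilabial          pʰ        pʼ      
dental            —         t̪ʼ     
uvular            qʰ        qʼ      
Every place of articulation has an aspirated member except dental, where /t̪ʰ/ would be expected.

dental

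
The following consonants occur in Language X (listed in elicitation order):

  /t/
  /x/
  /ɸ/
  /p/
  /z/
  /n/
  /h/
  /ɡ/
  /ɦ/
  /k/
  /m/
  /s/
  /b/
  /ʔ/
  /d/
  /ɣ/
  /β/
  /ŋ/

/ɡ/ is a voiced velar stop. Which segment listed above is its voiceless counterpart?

The voiceless counterpart is a voiceless velar stop — in this inventory, /k/.

/k/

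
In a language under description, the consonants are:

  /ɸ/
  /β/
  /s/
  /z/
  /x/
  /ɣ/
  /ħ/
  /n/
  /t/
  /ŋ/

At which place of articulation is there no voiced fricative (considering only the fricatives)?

pharyngeal

Voiceless: /ɸ/ (bilabial), /s/ (alveolar), /x/ (velar), /ħ/ (pharyngeal).
Voiced: /β/ (bilabial), /z/ (alveolar), /ɣ/ (velar).
Every place of articulation has a voiced member except pharyngeal, where /ʕ/ would be expected.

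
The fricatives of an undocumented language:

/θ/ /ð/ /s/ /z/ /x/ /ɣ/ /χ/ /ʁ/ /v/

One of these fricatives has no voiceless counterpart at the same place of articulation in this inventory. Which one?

Dental: /θ/ ~ /ð/
Alveolar: /s/ ~ /z/
Velar: /x/ ~ /ɣ/
Uvular: /χ/ ~ /ʁ/
Labiodental: only /v/ (voiced); no voiceless partner.
So /v/ is the unpaired segment.

/v/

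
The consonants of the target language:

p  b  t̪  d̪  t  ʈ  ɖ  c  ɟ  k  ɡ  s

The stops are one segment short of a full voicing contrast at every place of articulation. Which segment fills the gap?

/d/

place of articulation  voiceless  voiced  
bilabial          p         b       
dental            t̪        d̪      
alveolar          t         —       
retroflex         ʈ         ɖ       
palatal           c         ɟ       
velar             k         ɡ       
The alveolar row has no voiced member, so the gap is the voiced alveolar stop /d/.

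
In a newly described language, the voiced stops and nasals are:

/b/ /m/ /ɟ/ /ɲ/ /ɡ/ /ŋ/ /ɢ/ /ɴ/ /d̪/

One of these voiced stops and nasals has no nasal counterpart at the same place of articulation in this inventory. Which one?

Bilabial: /b/ ~ /m/
Palatal: /ɟ/ ~ /ɲ/
Velar: /ɡ/ ~ /ŋ/
Uvular: /ɢ/ ~ /ɴ/
Dental: only /d̪/ (oral stop); no nasal partner.
So /d̪/ is the unpaired segment.

/d̪/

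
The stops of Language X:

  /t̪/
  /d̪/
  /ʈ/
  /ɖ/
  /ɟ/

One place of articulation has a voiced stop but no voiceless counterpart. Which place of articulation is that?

palatal

dental: voiceless /t̪/, voiced /d̪/.
retroflex: voiceless /ʈ/, voiced /ɖ/.
palatal: voiceless —, voiced /ɟ/.
Every place of articulation has a voiceless member except palatal, where /c/ would be expected.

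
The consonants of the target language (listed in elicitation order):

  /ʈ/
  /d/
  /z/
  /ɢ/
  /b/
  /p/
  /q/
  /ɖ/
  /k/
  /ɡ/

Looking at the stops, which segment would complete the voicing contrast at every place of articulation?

bilabial: voiceless /p/, voiced /b/.
alveolar: voiceless —, voiced /d/.
retroflex: voiceless /ʈ/, voiced /ɖ/.
velar: voiceless /k/, voiced /ɡ/.
uvular: voiceless /q/, voiced /ɢ/.
The alveolar row has no voiceless member, so the gap is the voiceless alveolar stop /t/.

/t/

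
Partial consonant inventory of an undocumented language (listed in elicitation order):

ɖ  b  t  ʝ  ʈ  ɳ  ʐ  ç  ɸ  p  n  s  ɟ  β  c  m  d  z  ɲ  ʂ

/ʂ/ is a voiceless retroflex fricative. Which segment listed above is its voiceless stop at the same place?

/ʈ/

The voiceless stop at the same place is a voiceless retroflex stop — in this inventory, /ʈ/.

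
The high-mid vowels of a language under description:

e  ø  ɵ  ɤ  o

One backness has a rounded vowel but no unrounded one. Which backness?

central

backness          unrounded  rounded 
front             e         ø       
central           —         ɵ       
back              ɤ         o       
Every backness has an unrounded member except central, where /ɘ/ would be expected.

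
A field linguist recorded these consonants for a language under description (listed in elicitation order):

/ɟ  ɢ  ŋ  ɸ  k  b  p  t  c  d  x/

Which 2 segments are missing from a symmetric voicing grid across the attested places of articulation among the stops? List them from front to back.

Voiceless: /p/ (bilabial), /t/ (alveolar), /c/ (palatal), /k/ (velar).
Voiced: /b/ (bilabial), /d/ (alveolar), /ɟ/ (palatal), /ɢ/ (uvular).
Gaps, from front to back: velar lacks voiced (/ɡ/); uvular lacks voiceless (/q/).

/ɡ/, /q/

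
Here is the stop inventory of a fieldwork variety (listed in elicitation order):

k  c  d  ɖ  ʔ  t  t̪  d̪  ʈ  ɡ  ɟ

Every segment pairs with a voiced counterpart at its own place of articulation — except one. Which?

Dental: /t̪/ ~ /d̪/
Alveolar: /t/ ~ /d/
Retroflex: /ʈ/ ~ /ɖ/
Palatal: /c/ ~ /ɟ/
Velar: /k/ ~ /ɡ/
Glottal: only /ʔ/ (voiceless); no voiced partner.
So /ʔ/ is the unpaired segment.

/ʔ/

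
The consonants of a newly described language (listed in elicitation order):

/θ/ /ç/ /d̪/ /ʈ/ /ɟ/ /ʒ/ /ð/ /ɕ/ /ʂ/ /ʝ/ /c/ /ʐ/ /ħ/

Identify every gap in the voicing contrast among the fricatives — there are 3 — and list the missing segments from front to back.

place of articulation  voiceless  voiced  
dental            θ         ð       
postalveolar      —         ʒ       
retroflex         ʂ         ʐ       
alveolo-palatal   ɕ         —       
palatal           ç         ʝ       
pharyngeal        ħ         —       
Gaps, from front to back: postalveolar lacks voiceless (/ʃ/); alveolo-palatal lacks voiced (/ʑ/); pharyngeal lacks voiced (/ʕ/).

/ʃ/, /ʑ/, /ʕ/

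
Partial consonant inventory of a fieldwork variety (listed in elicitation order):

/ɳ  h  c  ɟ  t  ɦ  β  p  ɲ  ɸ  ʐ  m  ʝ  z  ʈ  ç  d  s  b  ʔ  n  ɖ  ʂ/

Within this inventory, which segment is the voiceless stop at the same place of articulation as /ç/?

/c/

/ç/ is a voiceless palatal fricative.
The voiceless stop at the same place is a voiceless palatal stop — in this inventory, /c/.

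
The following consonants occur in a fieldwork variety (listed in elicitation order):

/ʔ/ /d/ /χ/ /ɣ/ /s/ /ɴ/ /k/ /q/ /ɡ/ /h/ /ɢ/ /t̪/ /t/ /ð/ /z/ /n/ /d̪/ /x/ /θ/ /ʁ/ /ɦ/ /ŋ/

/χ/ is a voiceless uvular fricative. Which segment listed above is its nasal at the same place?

/ɴ/

The nasal at the same place is an uvular nasal — in this inventory, /ɴ/.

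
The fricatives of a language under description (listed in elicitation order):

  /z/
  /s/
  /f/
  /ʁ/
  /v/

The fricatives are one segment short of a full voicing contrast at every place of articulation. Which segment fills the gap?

/χ/

place of articulation  voiceless  voiced  
labiodental       f         v       
alveolar          s         z       
uvular            —         ʁ       
The uvular row has no voiceless member, so the gap is the voiceless uvular fricative /χ/.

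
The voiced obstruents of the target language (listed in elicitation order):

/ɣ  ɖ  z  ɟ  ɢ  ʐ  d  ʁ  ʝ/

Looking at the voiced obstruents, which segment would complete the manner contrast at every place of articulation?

place of articulation  stop      fricative
alveolar          d         z       
retroflex         ɖ         ʐ       
palatal           ɟ         ʝ       
velar             —         ɣ       
uvular            ɢ         ʁ       
The velar row has no stop member, so the gap is the velar stop /ɡ/.

/ɡ/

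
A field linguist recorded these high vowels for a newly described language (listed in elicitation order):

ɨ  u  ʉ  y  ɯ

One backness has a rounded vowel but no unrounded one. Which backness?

backness          unrounded  rounded 
front             —         y       
central           ɨ         ʉ       
back              ɯ         u       
Every backness has an unrounded member except front, where /i/ would be expected.

front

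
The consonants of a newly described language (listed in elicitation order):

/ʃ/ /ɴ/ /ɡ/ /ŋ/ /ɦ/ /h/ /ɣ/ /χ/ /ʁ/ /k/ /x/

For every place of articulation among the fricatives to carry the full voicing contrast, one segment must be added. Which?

/ʒ/

Voiceless: /ʃ/ (postalveolar), /x/ (velar), /χ/ (uvular), /h/ (glottal).
Voiced: /ɣ/ (velar), /ʁ/ (uvular), /ɦ/ (glottal).
The postalveolar row has no voiced member, so the gap is the voiced postalveolar fricative /ʒ/.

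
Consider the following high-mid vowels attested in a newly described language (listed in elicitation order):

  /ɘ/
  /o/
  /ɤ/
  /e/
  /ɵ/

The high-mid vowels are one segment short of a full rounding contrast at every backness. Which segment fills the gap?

/ø/

backness          unrounded  rounded 
front             e         —       
central           ɘ         ɵ       
back              ɤ         o       
The front row has no rounded member, so the gap is the front rounded vowel /ø/.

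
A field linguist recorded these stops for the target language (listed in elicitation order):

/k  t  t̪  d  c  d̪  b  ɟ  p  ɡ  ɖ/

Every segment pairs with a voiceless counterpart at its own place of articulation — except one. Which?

Bilabial: /p/ ~ /b/
Dental: /t̪/ ~ /d̪/
Alveolar: /t/ ~ /d/
Palatal: /c/ ~ /ɟ/
Velar: /k/ ~ /ɡ/
Retroflex: only /ɖ/ (voiced); no voiceless partner.
So /ɖ/ is the unpaired segment.

/ɖ/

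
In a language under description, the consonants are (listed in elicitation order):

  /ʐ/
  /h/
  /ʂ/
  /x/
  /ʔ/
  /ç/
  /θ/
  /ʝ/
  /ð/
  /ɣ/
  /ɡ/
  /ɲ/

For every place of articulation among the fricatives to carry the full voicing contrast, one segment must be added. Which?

place of articulation  voiceless  voiced  
dental            θ         ð       
retroflex         ʂ         ʐ       
palatal           ç         ʝ       
velar             x         ɣ       
glottal           h         —       
The glottal row has no voiced member, so the gap is the voiced glottal fricative /ɦ/.

/ɦ/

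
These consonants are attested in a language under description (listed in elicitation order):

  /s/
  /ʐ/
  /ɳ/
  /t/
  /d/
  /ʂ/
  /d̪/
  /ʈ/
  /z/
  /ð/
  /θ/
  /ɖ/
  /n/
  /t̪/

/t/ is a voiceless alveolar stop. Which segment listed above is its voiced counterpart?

/d/

The voiced counterpart is a voiced alveolar stop — in this inventory, /d/.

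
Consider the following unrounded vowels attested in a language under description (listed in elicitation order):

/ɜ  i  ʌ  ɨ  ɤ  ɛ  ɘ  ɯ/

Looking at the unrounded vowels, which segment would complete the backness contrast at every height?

high: front /i/, central /ɨ/, back /ɯ/.
high-mid: front —, central /ɘ/, back /ɤ/.
low-mid: front /ɛ/, central /ɜ/, back /ʌ/.
The high-mid row has no front member, so the gap is the high-mid front unrounded vowel /e/.

/e/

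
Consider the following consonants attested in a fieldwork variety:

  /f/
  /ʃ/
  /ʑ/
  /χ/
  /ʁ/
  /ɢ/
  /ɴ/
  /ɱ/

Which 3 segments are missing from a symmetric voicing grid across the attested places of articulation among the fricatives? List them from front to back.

Voiceless: /f/ (labiodental), /ʃ/ (postalveolar), /χ/ (uvular).
Voiced: /ʑ/ (alveolo-palatal), /ʁ/ (uvular).
Gaps, from front to back: labiodental lacks voiced (/v/); postalveolar lacks voiced (/ʒ/); alveolo-palatal lacks voiceless (/ɕ/).

/v/, /ʒ/, /ɕ/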